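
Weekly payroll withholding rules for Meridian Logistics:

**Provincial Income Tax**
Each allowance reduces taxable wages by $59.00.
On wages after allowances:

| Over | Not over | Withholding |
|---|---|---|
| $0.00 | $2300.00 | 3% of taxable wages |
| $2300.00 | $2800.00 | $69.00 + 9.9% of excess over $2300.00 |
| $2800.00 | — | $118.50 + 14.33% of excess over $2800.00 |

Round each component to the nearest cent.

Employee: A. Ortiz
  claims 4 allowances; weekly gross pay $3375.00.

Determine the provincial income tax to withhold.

Provincial Income Tax: taxable = $3375.00 − 4×$59.00 = $3139.00
  $118.50 + 14.33% × ($3139.00 − $2800.00) = $118.50 + 14.33% × $339.00 = $167.08

$167.08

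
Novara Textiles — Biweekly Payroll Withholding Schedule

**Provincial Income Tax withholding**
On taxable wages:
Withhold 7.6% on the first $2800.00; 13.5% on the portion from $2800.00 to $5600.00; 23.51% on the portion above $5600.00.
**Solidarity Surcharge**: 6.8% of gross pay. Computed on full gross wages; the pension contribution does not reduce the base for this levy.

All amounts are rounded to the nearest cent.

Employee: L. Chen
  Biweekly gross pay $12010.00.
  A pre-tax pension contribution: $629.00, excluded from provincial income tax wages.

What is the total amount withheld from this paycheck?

Provincial Income Tax: taxable = $12010.00 − $629.00 = $11381.00
  $590.80 + 23.51% × ($11381.00 − $5600.00) = $590.80 + 23.51% × $5781.00 = $1949.91
Solidarity Surcharge: 6.8% × $12010.00 = $816.68
Total: $1949.91 + $816.68 = $2766.59

$2766.59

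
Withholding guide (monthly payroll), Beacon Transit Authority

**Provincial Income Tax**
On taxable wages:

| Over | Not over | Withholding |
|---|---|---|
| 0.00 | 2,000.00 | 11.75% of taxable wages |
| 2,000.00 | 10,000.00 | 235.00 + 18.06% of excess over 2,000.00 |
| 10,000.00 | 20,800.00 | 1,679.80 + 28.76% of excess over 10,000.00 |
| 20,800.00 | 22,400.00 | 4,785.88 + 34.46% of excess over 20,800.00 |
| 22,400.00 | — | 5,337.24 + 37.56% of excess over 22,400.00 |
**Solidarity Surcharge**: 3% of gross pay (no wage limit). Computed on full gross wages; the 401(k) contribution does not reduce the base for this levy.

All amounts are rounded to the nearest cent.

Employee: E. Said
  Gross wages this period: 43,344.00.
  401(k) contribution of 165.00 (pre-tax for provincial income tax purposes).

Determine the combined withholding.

14,442.15

Provincial Income Tax: taxable = 43,344.00 − 165.00 = 43,179.00
  5,337.24 + 37.56% × (43,179.00 − 22,400.00) = 5,337.24 + 37.56% × 20,779.00 = 13,141.83
Solidarity Surcharge: 3% × 43,344.00 = 1,300.32
Total: 13,141.83 + 1,300.32 = 14,442.15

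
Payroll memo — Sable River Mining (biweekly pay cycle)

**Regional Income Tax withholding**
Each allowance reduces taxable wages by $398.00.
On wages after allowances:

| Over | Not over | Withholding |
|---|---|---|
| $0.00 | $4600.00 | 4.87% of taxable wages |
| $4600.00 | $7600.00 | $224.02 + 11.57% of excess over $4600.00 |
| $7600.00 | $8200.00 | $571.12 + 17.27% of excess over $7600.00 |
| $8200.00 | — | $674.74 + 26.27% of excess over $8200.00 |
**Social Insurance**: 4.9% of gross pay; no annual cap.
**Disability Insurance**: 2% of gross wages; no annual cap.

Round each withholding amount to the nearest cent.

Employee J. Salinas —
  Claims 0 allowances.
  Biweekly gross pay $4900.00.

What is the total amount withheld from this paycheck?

Regional Income Tax: taxable = $4900.00
  $224.02 + 11.57% × ($4900.00 − $4600.00) = $224.02 + 11.57% × $300.00 = $258.73
Social Insurance: 4.9% × $4900.00 = $240.10
Disability Insurance: 2% × $4900.00 = $98.00
Total: $258.73 + $240.10 + $98.00 = $596.83

$596.83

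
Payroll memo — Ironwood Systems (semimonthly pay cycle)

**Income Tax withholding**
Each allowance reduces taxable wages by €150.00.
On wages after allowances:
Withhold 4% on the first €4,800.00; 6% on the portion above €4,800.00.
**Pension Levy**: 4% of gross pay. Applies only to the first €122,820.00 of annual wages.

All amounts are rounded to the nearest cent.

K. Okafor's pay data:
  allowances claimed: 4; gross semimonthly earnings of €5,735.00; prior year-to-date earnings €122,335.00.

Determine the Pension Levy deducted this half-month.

€19.40

Pension Levy: cap €122,820.00 − YTD €122,335.00 = €485.00 subject; 4% × €485.00 = €19.40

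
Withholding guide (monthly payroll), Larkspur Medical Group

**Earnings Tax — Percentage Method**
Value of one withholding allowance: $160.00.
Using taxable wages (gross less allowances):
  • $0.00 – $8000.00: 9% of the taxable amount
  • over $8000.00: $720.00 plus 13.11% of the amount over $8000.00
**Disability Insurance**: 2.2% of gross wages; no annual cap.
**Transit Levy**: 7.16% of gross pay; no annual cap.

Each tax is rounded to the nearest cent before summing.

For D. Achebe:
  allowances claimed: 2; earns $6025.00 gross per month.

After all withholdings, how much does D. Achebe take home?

$4947.61

Earnings Tax: taxable = $6025.00 − 2×$160.00 = $5705.00
  9% × $5705.00 = $513.45
Disability Insurance: 2.2% × $6025.00 = $132.55
Transit Levy: 7.16% × $6025.00 = $431.39
Total withheld: $513.45 + $132.55 + $431.39 = $1077.39
Net pay: $6025.00 − $1077.39 = $4947.61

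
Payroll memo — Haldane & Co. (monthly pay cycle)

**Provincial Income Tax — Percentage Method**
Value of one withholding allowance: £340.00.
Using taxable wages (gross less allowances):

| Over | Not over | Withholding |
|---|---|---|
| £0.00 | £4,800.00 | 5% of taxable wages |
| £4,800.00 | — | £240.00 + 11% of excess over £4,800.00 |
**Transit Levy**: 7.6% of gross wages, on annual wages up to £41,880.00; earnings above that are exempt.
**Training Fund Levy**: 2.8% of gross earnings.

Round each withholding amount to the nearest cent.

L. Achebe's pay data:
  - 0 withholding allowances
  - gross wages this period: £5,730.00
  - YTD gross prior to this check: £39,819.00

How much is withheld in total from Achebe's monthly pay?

£659.38

Provincial Income Tax: taxable = £5,730.00
  £240.00 + 11% × (£5,730.00 − £4,800.00) = £240.00 + 11% × £930.00 = £342.30
Transit Levy: cap £41,880.00 − YTD £39,819.00 = £2,061.00 subject; 7.6% × £2,061.00 = £156.64
Training Fund Levy: 2.8% × £5,730.00 = £160.44
Total: £342.30 + £156.64 + £160.44 = £659.38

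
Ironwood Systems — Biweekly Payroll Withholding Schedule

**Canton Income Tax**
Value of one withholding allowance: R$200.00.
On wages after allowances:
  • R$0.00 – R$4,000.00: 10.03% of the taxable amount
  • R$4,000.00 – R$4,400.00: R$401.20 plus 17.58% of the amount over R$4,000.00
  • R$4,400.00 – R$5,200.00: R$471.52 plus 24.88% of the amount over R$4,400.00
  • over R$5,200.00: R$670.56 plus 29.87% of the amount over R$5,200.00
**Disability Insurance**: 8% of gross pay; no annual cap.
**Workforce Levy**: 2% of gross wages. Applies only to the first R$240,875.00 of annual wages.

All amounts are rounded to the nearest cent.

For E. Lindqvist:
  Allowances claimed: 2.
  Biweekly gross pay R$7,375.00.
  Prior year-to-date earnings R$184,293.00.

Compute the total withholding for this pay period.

Canton Income Tax: taxable = R$7,375.00 − 2×R$200.00 = R$6,975.00
  R$670.56 + 29.87% × (R$6,975.00 − R$5,200.00) = R$670.56 + 29.87% × R$1,775.00 = R$1,200.75
Disability Insurance: 8% × R$7,375.00 = R$590.00
Workforce Levy: 2% × R$7,375.00 = R$147.50
Total: R$1,200.75 + R$590.00 + R$147.50 = R$1,938.25

R$1,938.25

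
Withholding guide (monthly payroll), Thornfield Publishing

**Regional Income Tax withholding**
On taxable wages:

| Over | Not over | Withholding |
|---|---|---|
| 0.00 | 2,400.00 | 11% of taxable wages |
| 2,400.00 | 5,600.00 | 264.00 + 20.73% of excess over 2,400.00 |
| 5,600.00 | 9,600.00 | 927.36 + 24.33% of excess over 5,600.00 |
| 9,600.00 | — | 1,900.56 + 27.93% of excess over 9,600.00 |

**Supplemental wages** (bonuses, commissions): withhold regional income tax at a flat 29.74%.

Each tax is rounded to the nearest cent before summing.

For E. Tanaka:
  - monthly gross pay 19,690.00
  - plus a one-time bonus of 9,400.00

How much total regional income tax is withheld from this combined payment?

7,514.26

Regional Income Tax: taxable = 19,690.00
  1,900.56 + 27.93% × (19,690.00 − 9,600.00) = 1,900.56 + 27.93% × 10,090.00 = 4,718.70
Supplemental (29.74% flat on bonus): 29.74% × 9,400.00 = 2,795.56
Total regional income tax: 4,718.70 + 2,795.56 = 7,514.26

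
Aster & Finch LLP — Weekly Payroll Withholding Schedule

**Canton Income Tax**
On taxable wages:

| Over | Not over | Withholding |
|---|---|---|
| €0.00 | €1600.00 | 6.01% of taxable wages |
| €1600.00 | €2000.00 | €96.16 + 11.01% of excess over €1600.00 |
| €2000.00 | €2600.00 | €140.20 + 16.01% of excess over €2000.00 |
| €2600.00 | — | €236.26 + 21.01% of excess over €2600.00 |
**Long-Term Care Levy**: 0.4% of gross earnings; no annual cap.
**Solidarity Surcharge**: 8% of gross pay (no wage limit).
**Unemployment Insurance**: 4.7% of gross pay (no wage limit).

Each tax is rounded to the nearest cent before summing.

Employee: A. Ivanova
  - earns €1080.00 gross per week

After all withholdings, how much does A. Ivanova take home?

€873.61

Canton Income Tax: taxable = €1080.00
  6.01% × €1080.00 = €64.91
Long-Term Care Levy: 0.4% × €1080.00 = €4.32
Solidarity Surcharge: 8% × €1080.00 = €86.40
Unemployment Insurance: 4.7% × €1080.00 = €50.76
Total withheld: €64.91 + €4.32 + €86.40 + €50.76 = €206.39
Net pay: €1080.00 − €206.39 = €873.61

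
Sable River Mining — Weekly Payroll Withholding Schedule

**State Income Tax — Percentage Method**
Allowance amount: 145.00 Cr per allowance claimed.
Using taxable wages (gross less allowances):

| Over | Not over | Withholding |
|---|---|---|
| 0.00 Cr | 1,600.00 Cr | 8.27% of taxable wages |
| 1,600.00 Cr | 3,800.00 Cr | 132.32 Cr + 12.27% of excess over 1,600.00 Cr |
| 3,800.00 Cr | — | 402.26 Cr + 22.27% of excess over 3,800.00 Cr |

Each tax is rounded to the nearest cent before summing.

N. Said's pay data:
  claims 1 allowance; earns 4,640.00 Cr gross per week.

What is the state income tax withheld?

State Income Tax: taxable = 4,640.00 Cr − 1×145.00 Cr = 4,495.00 Cr
  402.26 Cr + 22.27% × (4,495.00 Cr − 3,800.00 Cr) = 402.26 Cr + 22.27% × 695.00 Cr = 557.04 Cr

557.04 Cr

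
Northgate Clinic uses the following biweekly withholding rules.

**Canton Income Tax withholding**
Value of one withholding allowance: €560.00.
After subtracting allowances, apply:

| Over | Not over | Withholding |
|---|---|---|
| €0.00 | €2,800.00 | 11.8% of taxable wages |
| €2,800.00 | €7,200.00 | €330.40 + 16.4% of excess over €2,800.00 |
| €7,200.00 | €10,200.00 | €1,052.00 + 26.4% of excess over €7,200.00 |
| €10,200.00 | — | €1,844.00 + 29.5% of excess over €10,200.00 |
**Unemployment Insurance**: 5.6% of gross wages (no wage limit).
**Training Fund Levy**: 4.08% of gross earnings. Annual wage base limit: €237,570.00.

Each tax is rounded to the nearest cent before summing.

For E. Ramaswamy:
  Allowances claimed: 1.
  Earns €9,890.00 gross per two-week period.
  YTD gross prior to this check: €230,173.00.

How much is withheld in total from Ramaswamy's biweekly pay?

€2,469.96

Canton Income Tax: taxable = €9,890.00 − 1×€560.00 = €9,330.00
  €1,052.00 + 26.4% × (€9,330.00 − €7,200.00) = €1,052.00 + 26.4% × €2,130.00 = €1,614.32
Unemployment Insurance: 5.6% × €9,890.00 = €553.84
Training Fund Levy: cap €237,570.00 − YTD €230,173.00 = €7,397.00 subject; 4.08% × €7,397.00 = €301.80
Total: €1,614.32 + €553.84 + €301.80 = €2,469.96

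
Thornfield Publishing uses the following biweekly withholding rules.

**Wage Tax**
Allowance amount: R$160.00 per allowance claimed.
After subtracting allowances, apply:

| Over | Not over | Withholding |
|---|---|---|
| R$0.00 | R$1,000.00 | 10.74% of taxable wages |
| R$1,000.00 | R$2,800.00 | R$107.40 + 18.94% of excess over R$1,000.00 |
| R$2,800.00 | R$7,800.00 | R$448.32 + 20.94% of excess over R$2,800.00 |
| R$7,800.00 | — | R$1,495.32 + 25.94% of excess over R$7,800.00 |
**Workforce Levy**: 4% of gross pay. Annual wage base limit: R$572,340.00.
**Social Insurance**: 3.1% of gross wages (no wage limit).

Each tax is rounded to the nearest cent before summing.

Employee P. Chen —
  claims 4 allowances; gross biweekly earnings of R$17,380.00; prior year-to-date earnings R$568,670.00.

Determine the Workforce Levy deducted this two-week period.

R$146.80

Workforce Levy: cap R$572,340.00 − YTD R$568,670.00 = R$3,670.00 subject; 4% × R$3,670.00 = R$146.80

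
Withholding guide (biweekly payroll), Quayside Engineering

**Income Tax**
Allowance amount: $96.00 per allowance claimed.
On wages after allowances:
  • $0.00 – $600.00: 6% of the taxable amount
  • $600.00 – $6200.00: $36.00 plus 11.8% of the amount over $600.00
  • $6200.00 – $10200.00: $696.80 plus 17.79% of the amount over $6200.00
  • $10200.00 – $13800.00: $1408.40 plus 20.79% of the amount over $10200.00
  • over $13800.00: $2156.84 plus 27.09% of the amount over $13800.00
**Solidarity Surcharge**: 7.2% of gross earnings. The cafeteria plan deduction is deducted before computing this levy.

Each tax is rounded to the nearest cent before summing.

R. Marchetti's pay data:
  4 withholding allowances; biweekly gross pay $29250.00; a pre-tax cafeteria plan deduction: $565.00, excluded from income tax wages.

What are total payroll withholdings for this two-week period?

$8150.48

Income Tax: taxable = $29250.00 − $565.00 − 4×$96.00 = $28301.00
  $2156.84 + 27.09% × ($28301.00 − $13800.00) = $2156.84 + 27.09% × $14501.00 = $6085.16
Solidarity Surcharge: 7.2% × $28685.00 = $2065.32
Total: $6085.16 + $2065.32 = $8150.48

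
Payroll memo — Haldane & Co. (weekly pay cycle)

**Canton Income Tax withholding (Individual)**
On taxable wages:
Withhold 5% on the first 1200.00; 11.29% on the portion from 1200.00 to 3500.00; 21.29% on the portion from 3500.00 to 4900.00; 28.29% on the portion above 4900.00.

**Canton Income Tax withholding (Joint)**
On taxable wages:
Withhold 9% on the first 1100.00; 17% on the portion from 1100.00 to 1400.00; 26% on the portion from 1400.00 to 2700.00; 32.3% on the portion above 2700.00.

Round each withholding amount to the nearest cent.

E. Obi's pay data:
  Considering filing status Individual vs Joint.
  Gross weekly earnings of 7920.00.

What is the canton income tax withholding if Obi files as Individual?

1472.09

Canton Income Tax (Individual): taxable = 7920.00
  617.73 + 28.29% × (7920.00 − 4900.00) = 617.73 + 28.29% × 3020.00 = 1472.09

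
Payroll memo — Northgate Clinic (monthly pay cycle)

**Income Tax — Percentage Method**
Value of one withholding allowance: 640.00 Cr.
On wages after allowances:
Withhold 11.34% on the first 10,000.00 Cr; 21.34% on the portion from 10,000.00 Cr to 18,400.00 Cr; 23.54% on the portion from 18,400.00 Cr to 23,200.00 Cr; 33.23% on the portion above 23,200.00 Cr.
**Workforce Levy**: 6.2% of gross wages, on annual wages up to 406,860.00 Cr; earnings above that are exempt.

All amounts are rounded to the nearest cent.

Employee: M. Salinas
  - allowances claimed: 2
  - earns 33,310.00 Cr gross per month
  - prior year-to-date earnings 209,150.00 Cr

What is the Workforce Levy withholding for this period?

2,065.22 Cr

Workforce Levy: 6.2% × 33,310.00 Cr = 2,065.22 Cr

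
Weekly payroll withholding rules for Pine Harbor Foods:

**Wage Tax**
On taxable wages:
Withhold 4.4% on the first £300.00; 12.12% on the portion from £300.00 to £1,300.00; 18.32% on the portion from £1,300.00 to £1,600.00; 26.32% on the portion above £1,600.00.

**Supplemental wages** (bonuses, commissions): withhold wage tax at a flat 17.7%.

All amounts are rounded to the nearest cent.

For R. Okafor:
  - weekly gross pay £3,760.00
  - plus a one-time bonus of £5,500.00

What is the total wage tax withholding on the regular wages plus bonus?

£1,731.37

Wage Tax: taxable = £3,760.00
  £189.36 + 26.32% × (£3,760.00 − £1,600.00) = £189.36 + 26.32% × £2,160.00 = £757.87
Supplemental (17.7% flat on bonus): 17.7% × £5,500.00 = £973.50
Total wage tax: £757.87 + £973.50 = £1,731.37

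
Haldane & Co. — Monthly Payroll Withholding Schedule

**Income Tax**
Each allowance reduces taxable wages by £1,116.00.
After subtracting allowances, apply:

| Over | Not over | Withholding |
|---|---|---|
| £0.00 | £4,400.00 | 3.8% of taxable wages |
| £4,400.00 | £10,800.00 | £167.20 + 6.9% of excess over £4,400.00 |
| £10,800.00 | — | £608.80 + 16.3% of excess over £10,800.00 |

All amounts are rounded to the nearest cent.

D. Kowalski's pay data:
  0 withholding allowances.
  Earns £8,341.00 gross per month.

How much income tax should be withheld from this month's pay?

£439.13

Income Tax: taxable = £8,341.00
  £167.20 + 6.9% × (£8,341.00 − £4,400.00) = £167.20 + 6.9% × £3,941.00 = £439.13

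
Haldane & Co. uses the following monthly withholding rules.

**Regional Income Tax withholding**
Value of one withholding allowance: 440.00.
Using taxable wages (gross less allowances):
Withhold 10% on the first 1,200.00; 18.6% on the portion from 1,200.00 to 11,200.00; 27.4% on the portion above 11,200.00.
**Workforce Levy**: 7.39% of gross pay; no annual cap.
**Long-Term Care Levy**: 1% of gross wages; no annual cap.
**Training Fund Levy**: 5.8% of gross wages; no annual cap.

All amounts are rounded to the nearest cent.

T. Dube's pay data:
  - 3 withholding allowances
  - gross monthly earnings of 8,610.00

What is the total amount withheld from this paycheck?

2,474.50

Regional Income Tax: taxable = 8,610.00 − 3×440.00 = 7,290.00
  120.00 + 18.6% × (7,290.00 − 1,200.00) = 120.00 + 18.6% × 6,090.00 = 1,252.74
Workforce Levy: 7.39% × 8,610.00 = 636.28
Long-Term Care Levy: 1% × 8,610.00 = 86.10
Training Fund Levy: 5.8% × 8,610.00 = 499.38
Total: 1,252.74 + 636.28 + 86.10 + 499.38 = 2,474.50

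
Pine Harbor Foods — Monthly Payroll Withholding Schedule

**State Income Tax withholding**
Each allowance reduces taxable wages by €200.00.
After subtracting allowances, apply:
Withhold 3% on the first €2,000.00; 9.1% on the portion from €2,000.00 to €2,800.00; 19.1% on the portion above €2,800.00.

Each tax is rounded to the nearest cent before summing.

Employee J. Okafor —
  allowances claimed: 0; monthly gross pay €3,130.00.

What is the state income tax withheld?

State Income Tax: taxable = €3,130.00
  €132.80 + 19.1% × (€3,130.00 − €2,800.00) = €132.80 + 19.1% × €330.00 = €195.83

€195.83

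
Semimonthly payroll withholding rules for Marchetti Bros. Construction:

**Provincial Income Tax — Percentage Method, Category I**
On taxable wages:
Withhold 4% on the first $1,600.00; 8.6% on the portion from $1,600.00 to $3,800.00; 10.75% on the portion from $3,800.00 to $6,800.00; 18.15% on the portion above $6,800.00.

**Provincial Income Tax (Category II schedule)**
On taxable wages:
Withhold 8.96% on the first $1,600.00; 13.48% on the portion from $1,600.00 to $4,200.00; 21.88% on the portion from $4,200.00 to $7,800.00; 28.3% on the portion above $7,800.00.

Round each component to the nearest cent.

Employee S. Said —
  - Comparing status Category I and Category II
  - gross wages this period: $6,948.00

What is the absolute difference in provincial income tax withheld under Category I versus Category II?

$492.54

Provincial Income Tax (Category I): taxable = $6,948.00
  $575.70 + 18.15% × ($6,948.00 − $6,800.00) = $575.70 + 18.15% × $148.00 = $602.56
Provincial Income Tax (Category II): taxable = $6,948.00
  $493.84 + 21.88% × ($6,948.00 − $4,200.00) = $493.84 + 21.88% × $2,748.00 = $1,095.10
Difference: |$602.56 − $1,095.10| = $492.54 (higher under Category II)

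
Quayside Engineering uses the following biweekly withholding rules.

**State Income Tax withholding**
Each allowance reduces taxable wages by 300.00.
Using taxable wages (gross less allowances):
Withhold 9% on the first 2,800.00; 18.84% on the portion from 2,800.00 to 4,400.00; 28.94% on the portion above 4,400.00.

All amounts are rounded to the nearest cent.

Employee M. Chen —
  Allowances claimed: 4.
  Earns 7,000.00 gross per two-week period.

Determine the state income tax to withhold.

958.60

State Income Tax: taxable = 7,000.00 − 4×300.00 = 5,800.00
  553.44 + 28.94% × (5,800.00 − 4,400.00) = 553.44 + 28.94% × 1,400.00 = 958.60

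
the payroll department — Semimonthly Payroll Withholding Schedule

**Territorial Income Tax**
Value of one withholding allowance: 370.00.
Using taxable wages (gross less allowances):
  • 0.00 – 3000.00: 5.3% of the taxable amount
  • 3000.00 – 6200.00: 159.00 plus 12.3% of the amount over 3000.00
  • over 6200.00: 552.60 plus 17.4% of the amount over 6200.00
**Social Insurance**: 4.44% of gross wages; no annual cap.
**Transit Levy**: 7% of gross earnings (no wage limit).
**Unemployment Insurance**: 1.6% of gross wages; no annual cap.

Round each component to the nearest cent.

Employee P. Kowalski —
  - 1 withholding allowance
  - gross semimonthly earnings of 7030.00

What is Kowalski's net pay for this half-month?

5480.65

Territorial Income Tax: taxable = 7030.00 − 1×370.00 = 6660.00
  552.60 + 17.4% × (6660.00 − 6200.00) = 552.60 + 17.4% × 460.00 = 632.64
Social Insurance: 4.44% × 7030.00 = 312.13
Transit Levy: 7% × 7030.00 = 492.10
Unemployment Insurance: 1.6% × 7030.00 = 112.48
Total withheld: 632.64 + 312.13 + 492.10 + 112.48 = 1549.35
Net pay: 7030.00 − 1549.35 = 5480.65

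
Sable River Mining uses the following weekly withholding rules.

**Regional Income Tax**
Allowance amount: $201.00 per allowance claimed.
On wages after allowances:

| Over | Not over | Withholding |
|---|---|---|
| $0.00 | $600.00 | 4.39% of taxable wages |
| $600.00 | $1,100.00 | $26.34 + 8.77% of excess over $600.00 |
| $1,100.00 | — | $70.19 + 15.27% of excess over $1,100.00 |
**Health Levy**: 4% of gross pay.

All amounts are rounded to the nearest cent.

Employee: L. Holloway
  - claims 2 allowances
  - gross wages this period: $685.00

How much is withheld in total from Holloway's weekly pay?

Regional Income Tax: taxable = $685.00 − 2×$201.00 = $283.00
  4.39% × $283.00 = $12.42
Health Levy: 4% × $685.00 = $27.40
Total: $12.42 + $27.40 = $39.82

$39.82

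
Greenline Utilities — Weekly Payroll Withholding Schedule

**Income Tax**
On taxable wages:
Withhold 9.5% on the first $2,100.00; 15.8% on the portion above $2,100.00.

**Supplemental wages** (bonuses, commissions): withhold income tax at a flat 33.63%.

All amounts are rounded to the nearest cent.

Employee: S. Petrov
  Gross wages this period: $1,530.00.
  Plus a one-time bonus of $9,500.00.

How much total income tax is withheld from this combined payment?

Income Tax: taxable = $1,530.00
  9.5% × $1,530.00 = $145.35
Supplemental (33.63% flat on bonus): 33.63% × $9,500.00 = $3,194.85
Total income tax: $145.35 + $3,194.85 = $3,340.20

$3,340.20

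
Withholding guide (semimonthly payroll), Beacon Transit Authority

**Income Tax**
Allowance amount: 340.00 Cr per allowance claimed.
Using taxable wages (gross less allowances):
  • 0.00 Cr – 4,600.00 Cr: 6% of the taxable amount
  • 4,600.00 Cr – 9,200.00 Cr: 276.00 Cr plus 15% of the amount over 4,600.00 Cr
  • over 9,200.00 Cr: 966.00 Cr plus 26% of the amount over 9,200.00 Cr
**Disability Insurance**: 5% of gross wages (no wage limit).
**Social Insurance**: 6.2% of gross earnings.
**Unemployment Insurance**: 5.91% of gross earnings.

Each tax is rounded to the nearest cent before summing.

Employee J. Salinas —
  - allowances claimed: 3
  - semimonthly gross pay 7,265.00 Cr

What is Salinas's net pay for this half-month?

Income Tax: taxable = 7,265.00 Cr − 3×340.00 Cr = 6,245.00 Cr
  276.00 Cr + 15% × (6,245.00 Cr − 4,600.00 Cr) = 276.00 Cr + 15% × 1,645.00 Cr = 522.75 Cr
Disability Insurance: 5% × 7,265.00 Cr = 363.25 Cr
Social Insurance: 6.2% × 7,265.00 Cr = 450.43 Cr
Unemployment Insurance: 5.91% × 7,265.00 Cr = 429.36 Cr
Total withheld: 522.75 Cr + 363.25 Cr + 450.43 Cr + 429.36 Cr = 1,765.79 Cr
Net pay: 7,265.00 Cr − 1,765.79 Cr = 5,499.21 Cr

5,499.21 Cr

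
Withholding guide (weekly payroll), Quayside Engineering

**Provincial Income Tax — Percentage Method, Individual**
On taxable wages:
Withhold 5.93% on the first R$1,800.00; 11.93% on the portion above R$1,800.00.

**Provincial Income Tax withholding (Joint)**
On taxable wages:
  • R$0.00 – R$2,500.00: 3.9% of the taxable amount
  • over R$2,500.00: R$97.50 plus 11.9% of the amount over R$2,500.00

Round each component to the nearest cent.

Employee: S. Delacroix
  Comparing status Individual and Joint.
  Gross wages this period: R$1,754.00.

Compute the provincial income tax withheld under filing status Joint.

Provincial Income Tax (Joint): taxable = R$1,754.00
  3.9% × R$1,754.00 = R$68.41

R$68.41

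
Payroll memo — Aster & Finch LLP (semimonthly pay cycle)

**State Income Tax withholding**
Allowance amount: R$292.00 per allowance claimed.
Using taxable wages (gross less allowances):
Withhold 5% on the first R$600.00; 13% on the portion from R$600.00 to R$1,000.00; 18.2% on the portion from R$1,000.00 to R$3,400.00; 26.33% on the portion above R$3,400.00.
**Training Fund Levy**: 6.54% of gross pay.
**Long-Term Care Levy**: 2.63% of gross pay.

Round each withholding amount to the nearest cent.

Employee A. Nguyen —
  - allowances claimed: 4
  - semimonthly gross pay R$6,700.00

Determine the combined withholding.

R$1,694.55

State Income Tax: taxable = R$6,700.00 − 4×R$292.00 = R$5,532.00
  R$518.80 + 26.33% × (R$5,532.00 − R$3,400.00) = R$518.80 + 26.33% × R$2,132.00 = R$1,080.16
Training Fund Levy: 6.54% × R$6,700.00 = R$438.18
Long-Term Care Levy: 2.63% × R$6,700.00 = R$176.21
Total: R$1,080.16 + R$438.18 + R$176.21 = R$1,694.55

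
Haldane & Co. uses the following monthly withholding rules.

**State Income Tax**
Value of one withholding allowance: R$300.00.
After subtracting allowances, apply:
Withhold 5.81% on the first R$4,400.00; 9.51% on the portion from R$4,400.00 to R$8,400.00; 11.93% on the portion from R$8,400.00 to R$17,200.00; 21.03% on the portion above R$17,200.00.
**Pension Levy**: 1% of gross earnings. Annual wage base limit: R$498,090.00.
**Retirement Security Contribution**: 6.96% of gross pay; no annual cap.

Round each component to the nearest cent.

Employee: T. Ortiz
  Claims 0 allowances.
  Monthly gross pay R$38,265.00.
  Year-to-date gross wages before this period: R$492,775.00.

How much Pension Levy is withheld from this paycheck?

R$53.15

Pension Levy: cap R$498,090.00 − YTD R$492,775.00 = R$5,315.00 subject; 1% × R$5,315.00 = R$53.15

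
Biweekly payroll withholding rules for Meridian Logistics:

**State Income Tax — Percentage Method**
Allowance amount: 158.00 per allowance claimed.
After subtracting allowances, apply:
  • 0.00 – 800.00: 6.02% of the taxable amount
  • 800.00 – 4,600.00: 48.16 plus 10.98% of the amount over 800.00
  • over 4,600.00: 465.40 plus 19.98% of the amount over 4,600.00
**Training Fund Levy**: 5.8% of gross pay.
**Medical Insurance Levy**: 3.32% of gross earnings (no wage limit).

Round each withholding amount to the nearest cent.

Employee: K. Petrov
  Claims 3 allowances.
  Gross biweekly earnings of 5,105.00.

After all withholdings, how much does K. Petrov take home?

4,167.83

State Income Tax: taxable = 5,105.00 − 3×158.00 = 4,631.00
  465.40 + 19.98% × (4,631.00 − 4,600.00) = 465.40 + 19.98% × 31.00 = 471.59
Training Fund Levy: 5.8% × 5,105.00 = 296.09
Medical Insurance Levy: 3.32% × 5,105.00 = 169.49
Total withheld: 471.59 + 296.09 + 169.49 = 937.17
Net pay: 5,105.00 − 937.17 = 4,167.83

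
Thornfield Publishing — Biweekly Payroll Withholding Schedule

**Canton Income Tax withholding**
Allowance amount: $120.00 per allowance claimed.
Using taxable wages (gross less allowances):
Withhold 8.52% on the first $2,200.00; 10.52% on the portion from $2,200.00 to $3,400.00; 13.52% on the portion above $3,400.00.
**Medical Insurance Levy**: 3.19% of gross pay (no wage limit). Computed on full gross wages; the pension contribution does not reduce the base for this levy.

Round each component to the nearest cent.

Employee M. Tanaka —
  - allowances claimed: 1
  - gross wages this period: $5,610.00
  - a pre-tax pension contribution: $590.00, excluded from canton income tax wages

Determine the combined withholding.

$695.44

Canton Income Tax: taxable = $5,610.00 − $590.00 − 1×$120.00 = $4,900.00
  $313.68 + 13.52% × ($4,900.00 − $3,400.00) = $313.68 + 13.52% × $1,500.00 = $516.48
Medical Insurance Levy: 3.19% × $5,610.00 = $178.96
Total: $516.48 + $178.96 = $695.44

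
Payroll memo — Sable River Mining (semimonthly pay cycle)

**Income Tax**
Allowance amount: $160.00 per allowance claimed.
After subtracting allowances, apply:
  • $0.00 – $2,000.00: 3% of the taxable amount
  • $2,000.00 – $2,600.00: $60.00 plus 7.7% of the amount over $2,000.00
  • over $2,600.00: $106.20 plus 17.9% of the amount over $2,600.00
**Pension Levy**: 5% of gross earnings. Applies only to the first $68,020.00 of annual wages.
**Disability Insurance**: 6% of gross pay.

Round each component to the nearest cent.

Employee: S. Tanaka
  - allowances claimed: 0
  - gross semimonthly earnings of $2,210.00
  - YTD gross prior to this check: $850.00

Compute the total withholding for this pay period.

Income Tax: taxable = $2,210.00
  $60.00 + 7.7% × ($2,210.00 − $2,000.00) = $60.00 + 7.7% × $210.00 = $76.17
Pension Levy: 5% × $2,210.00 = $110.50
Disability Insurance: 6% × $2,210.00 = $132.60
Total: $76.17 + $110.50 + $132.60 = $319.27

$319.27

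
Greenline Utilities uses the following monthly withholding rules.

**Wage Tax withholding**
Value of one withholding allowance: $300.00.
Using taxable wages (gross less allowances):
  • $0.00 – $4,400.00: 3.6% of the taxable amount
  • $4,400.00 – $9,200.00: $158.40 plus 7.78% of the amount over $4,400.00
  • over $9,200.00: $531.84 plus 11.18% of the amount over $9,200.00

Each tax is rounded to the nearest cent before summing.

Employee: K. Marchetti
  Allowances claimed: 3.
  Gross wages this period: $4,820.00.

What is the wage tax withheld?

$141.12

Wage Tax: taxable = $4,820.00 − 3×$300.00 = $3,920.00
  3.6% × $3,920.00 = $141.12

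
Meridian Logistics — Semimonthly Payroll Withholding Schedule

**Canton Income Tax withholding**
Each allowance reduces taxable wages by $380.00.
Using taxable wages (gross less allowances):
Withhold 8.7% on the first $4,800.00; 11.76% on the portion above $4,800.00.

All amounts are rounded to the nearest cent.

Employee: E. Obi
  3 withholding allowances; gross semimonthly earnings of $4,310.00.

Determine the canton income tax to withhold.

Canton Income Tax: taxable = $4,310.00 − 3×$380.00 = $3,170.00
  8.7% × $3,170.00 = $275.79

$275.79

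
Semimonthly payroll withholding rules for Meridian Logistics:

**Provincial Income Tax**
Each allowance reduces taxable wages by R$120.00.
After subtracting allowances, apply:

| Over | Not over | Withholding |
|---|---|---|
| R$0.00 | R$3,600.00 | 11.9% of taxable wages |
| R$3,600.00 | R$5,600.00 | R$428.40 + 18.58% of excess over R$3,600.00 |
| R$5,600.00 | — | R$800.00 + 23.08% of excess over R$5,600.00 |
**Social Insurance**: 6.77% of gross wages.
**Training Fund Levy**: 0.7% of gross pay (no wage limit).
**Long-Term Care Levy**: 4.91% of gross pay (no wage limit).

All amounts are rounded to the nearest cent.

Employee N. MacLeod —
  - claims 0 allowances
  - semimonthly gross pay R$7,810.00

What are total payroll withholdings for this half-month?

R$2,276.95

Provincial Income Tax: taxable = R$7,810.00
  R$800.00 + 23.08% × (R$7,810.00 − R$5,600.00) = R$800.00 + 23.08% × R$2,210.00 = R$1,310.07
Social Insurance: 6.77% × R$7,810.00 = R$528.74
Training Fund Levy: 0.7% × R$7,810.00 = R$54.67
Long-Term Care Levy: 4.91% × R$7,810.00 = R$383.47
Total: R$1,310.07 + R$528.74 + R$54.67 + R$383.47 = R$2,276.95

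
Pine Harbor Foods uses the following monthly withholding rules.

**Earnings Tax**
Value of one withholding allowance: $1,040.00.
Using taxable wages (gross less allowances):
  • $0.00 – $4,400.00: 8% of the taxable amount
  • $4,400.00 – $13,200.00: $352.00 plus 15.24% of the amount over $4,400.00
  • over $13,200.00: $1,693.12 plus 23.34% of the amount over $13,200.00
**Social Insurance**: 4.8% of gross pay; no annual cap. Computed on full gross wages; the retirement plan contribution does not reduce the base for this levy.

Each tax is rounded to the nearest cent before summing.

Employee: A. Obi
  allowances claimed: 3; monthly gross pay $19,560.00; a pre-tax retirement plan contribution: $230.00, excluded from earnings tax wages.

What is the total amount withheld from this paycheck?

Earnings Tax: taxable = $19,560.00 − $230.00 − 3×$1,040.00 = $16,210.00
  $1,693.12 + 23.34% × ($16,210.00 − $13,200.00) = $1,693.12 + 23.34% × $3,010.00 = $2,395.65
Social Insurance: 4.8% × $19,560.00 = $938.88
Total: $2,395.65 + $938.88 = $3,334.53

$3,334.53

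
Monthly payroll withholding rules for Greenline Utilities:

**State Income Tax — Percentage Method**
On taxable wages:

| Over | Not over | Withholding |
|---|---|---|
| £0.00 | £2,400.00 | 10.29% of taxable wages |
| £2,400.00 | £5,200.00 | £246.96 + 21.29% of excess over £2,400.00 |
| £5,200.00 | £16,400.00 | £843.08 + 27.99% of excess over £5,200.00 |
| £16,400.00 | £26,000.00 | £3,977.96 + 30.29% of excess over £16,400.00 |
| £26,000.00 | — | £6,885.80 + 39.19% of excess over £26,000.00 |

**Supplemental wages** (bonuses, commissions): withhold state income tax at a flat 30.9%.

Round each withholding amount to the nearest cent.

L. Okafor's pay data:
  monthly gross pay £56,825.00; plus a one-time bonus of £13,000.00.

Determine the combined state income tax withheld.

£22,983.12

State Income Tax: taxable = £56,825.00
  £6,885.80 + 39.19% × (£56,825.00 − £26,000.00) = £6,885.80 + 39.19% × £30,825.00 = £18,966.12
Supplemental (30.9% flat on bonus): 30.9% × £13,000.00 = £4,017.00
Total state income tax: £18,966.12 + £4,017.00 = £22,983.12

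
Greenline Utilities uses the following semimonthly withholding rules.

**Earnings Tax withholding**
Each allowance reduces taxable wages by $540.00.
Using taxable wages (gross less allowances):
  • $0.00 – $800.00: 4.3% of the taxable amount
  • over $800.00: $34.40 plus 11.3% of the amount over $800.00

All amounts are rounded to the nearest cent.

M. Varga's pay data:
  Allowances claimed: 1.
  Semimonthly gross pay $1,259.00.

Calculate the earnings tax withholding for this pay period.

Earnings Tax: taxable = $1,259.00 − 1×$540.00 = $719.00
  4.3% × $719.00 = $30.92

$30.92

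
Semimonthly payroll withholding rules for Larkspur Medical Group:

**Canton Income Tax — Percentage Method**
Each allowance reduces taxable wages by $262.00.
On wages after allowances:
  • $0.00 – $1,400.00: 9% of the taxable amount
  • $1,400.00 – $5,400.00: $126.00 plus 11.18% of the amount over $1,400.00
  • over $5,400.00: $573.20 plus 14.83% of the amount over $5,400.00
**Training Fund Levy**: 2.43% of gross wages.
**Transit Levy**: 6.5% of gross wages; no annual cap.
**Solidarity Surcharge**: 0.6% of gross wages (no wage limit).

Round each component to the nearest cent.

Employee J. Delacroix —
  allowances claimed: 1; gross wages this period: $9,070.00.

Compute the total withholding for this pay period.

$1,942.98

Canton Income Tax: taxable = $9,070.00 − 1×$262.00 = $8,808.00
  $573.20 + 14.83% × ($8,808.00 − $5,400.00) = $573.20 + 14.83% × $3,408.00 = $1,078.61
Training Fund Levy: 2.43% × $9,070.00 = $220.40
Transit Levy: 6.5% × $9,070.00 = $589.55
Solidarity Surcharge: 0.6% × $9,070.00 = $54.42
Total: $1,078.61 + $220.40 + $589.55 + $54.42 = $1,942.98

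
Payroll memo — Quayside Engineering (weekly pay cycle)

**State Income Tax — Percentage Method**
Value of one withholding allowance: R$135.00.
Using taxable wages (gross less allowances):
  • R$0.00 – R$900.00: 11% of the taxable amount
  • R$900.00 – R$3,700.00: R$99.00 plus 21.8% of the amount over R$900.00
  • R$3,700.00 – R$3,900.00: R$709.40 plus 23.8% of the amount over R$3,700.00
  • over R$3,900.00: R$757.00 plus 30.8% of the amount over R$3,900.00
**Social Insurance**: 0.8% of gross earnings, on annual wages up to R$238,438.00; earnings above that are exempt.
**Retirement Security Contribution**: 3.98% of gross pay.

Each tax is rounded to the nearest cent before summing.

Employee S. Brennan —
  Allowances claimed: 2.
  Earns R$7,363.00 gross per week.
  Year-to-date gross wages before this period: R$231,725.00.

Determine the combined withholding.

R$2,087.19

State Income Tax: taxable = R$7,363.00 − 2×R$135.00 = R$7,093.00
  R$757.00 + 30.8% × (R$7,093.00 − R$3,900.00) = R$757.00 + 30.8% × R$3,193.00 = R$1,740.44
Social Insurance: cap R$238,438.00 − YTD R$231,725.00 = R$6,713.00 subject; 0.8% × R$6,713.00 = R$53.70
Retirement Security Contribution: 3.98% × R$7,363.00 = R$293.05
Total: R$1,740.44 + R$53.70 + R$293.05 = R$2,087.19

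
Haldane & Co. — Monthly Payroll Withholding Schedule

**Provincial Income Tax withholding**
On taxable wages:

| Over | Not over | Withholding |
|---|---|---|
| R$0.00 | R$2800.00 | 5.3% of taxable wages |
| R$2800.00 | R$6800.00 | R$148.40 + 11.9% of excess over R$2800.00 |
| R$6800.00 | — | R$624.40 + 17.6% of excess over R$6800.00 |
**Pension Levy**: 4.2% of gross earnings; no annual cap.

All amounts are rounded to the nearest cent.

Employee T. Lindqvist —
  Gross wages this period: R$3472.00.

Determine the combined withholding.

Provincial Income Tax: taxable = R$3472.00
  R$148.40 + 11.9% × (R$3472.00 − R$2800.00) = R$148.40 + 11.9% × R$672.00 = R$228.37
Pension Levy: 4.2% × R$3472.00 = R$145.82
Total: R$228.37 + R$145.82 = R$374.19

R$374.19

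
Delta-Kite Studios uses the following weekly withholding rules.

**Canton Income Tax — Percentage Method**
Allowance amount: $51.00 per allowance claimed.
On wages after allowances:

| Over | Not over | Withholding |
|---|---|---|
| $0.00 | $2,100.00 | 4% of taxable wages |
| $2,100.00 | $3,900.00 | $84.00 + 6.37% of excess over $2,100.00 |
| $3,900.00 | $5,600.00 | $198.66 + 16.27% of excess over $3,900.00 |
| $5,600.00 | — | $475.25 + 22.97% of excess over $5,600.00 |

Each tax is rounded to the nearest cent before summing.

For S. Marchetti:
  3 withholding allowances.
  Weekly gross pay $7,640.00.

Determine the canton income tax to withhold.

$908.69

Canton Income Tax: taxable = $7,640.00 − 3×$51.00 = $7,487.00
  $475.25 + 22.97% × ($7,487.00 − $5,600.00) = $475.25 + 22.97% × $1,887.00 = $908.69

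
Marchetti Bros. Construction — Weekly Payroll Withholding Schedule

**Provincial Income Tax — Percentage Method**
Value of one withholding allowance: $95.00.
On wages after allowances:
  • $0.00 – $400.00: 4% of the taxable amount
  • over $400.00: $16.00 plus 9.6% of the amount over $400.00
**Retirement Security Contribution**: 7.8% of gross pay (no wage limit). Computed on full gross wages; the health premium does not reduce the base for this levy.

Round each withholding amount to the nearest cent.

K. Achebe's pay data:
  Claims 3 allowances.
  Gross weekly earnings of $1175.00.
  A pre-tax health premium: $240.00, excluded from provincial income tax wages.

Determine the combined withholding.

$131.65

Provincial Income Tax: taxable = $1175.00 − $240.00 − 3×$95.00 = $650.00
  $16.00 + 9.6% × ($650.00 − $400.00) = $16.00 + 9.6% × $250.00 = $40.00
Retirement Security Contribution: 7.8% × $1175.00 = $91.65
Total: $40.00 + $91.65 = $131.65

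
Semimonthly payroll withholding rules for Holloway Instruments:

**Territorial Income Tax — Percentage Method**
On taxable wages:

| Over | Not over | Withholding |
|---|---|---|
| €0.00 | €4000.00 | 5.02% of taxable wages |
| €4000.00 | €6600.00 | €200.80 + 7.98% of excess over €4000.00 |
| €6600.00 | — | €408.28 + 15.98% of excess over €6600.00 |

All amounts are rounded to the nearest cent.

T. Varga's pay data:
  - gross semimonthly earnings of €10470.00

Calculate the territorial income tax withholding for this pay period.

Territorial Income Tax: taxable = €10470.00
  €408.28 + 15.98% × (€10470.00 − €6600.00) = €408.28 + 15.98% × €3870.00 = €1026.71

€1026.71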